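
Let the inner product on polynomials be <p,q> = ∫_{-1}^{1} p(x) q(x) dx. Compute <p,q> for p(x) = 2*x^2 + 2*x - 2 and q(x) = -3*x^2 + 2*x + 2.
<p,q> = -16/15

Expand the product: p(x)·q(x) = -6*x^4 - 2*x^3 + 14*x^2 - 4.
∫_{-1}^{1} of each monomial x^k gives [2/(k+1) if k even, 0 if k odd]. Integrating term-by-term (or equivalently evaluating the antiderivative F(x) = -6*x^5/5 - x^4/2 + 14*x^3/3 - 4*x at the endpoints):
  F(1) − F(−1) = -31/30 − (1/30) = -16/15.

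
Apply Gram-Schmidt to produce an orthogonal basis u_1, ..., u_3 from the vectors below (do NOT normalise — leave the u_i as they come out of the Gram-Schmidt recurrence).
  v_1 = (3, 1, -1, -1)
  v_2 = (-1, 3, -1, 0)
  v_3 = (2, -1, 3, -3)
Orthogonal basis:
  u_1 = (3, 1, -1, -1)
  u_2 = (-5/4, 35/12, -11/12, 1/12)
  u_3 = (-28/131, 109/131, 355/131, -330/131)

Apply the Gram-Schmidt recurrence
  u_1 = v_1
  u_i = v_i − Σ_{j<i} ((v_i · u_j) / (u_j · u_j)) · u_j.

Step by step this gives:
  u_1 = (3, 1, -1, -1)
  u_2 = (-5/4, 35/12, -11/12, 1/12)
  u_3 = (-28/131, 109/131, 355/131, -330/131)

Orthogonality check:
  u_2 · u_1 = 0 (should be 0)
  u_3 · u_1 = 0 (should be 0)
  u_3 · u_2 = 0 (should be 0)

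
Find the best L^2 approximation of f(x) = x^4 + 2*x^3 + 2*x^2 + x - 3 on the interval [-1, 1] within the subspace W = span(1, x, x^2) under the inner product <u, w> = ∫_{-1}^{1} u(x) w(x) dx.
g(x) = 20*x^2/7 + 11*x/5 - 108/35

The best approximation g ∈ W is the orthogonal projection of f onto W. Writing g = a_0 + a_1 x + a_2 x^2, the coefficients solve the normal equations G · a = b where
  G_{ij} = <φ_i, φ_j> and b_i = <f, φ_i>, with φ_0 = 1, φ_1 = x, φ_2 = x^2.
G =
  [2, 0, 2/3]
  [0, 2/3, 0]
  [2/3, 0, 2/5],
b = (-64/15, 22/15, -32/35).
Solving gives a_0 = -108/35, a_1 = 11/5, a_2 = 20/7, so
  g(x) = 20*x^2/7 + 11*x/5 - 108/35.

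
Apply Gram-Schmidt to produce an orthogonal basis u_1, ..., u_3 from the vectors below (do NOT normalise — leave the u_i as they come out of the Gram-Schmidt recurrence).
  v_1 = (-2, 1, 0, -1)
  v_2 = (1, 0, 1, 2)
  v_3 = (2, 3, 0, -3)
Orthogonal basis:
  u_1 = (-2, 1, 0, -1)
  u_2 = (-1/3, 2/3, 1, 4/3)
  u_3 = (12/5, 16/5, 4/5, -8/5)

Apply the Gram-Schmidt recurrence
  u_1 = v_1
  u_i = v_i − Σ_{j<i} ((v_i · u_j) / (u_j · u_j)) · u_j.

Step by step this gives:
  u_1 = (-2, 1, 0, -1)
  u_2 = (-1/3, 2/3, 1, 4/3)
  u_3 = (12/5, 16/5, 4/5, -8/5)

Orthogonality check:
  u_2 · u_1 = 0 (should be 0)
  u_3 · u_1 = 0 (should be 0)
  u_3 · u_2 = 0 (should be 0)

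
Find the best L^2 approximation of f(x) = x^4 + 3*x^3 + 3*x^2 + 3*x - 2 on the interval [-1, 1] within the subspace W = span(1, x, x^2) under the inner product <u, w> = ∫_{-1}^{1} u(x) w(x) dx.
g(x) = 27*x^2/7 + 24*x/5 - 73/35

The best approximation g ∈ W is the orthogonal projection of f onto W. Writing g = a_0 + a_1 x + a_2 x^2, the coefficients solve the normal equations G · a = b where
  G_{ij} = <φ_i, φ_j> and b_i = <f, φ_i>, with φ_0 = 1, φ_1 = x, φ_2 = x^2.
G =
  [2, 0, 2/3]
  [0, 2/3, 0]
  [2/3, 0, 2/5],
b = (-8/5, 16/5, 16/105).
Solving gives a_0 = -73/35, a_1 = 24/5, a_2 = 27/7, so
  g(x) = 27*x^2/7 + 24*x/5 - 73/35.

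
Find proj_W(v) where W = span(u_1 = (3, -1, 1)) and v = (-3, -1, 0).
proj_W(v) = (-24/11, 8/11, -8/11)

Set up U = [u_1 | ... | u_1] ∈ R^(3×1). The projector onto W = col(U) is P = U (U^T U)^(-1) U^T.
Compute U^T U =
  [11],
and U^T v = (-8).
Solve U^T U · c = U^T v for the coefficients: c = (-8/11). The projection is proj_W(v) = U c.
Check: (v - proj_W(v)) · u_1 = 0  (should be 0).
Result: proj_W(v) = (-24/11, 8/11, -8/11).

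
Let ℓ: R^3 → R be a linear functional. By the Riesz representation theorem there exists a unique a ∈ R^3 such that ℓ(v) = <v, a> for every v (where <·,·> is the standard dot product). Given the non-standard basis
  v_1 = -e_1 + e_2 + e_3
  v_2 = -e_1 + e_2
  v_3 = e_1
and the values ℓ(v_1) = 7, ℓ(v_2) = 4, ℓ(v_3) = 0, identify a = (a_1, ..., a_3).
a = (0, 4, 3)

Write a = (a_1, ..., a_3) in the standard basis. For each basis vector v_i, ℓ(v_i) = <v_i, a> is a linear equation in the a_j's. Collect the n equations into a matrix system V a = ℓ, where row i of V is v_i (expressed in the standard basis). Since V is invertible (lower-triangular with 1s on the diagonal, up to permutation), solve by back-substitution:
  V =
[[-1, 1, 1],
 [-1, 1, 0],
 [1, 0, 0]]
  V a = (7, 4, 0)
Solving gives a = (0, 4, 3).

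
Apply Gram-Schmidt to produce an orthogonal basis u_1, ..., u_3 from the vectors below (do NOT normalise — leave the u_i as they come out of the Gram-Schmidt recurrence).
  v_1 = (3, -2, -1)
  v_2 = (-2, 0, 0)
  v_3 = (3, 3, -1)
Orthogonal basis:
  u_1 = (3, -2, -1)
  u_2 = (-5/7, -6/7, -3/7)
  u_3 = (0, 1, -2)

Apply the Gram-Schmidt recurrence
  u_1 = v_1
  u_i = v_i − Σ_{j<i} ((v_i · u_j) / (u_j · u_j)) · u_j.

Step by step this gives:
  u_1 = (3, -2, -1)
  u_2 = (-5/7, -6/7, -3/7)
  u_3 = (0, 1, -2)

Orthogonality check:
  u_2 · u_1 = 0 (should be 0)
  u_3 · u_1 = 0 (should be 0)
  u_3 · u_2 = 0 (should be 0)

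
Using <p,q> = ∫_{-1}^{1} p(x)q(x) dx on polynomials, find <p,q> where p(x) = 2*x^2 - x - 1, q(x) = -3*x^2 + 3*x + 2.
<p,q> = -56/15

Expand the product: p(x)·q(x) = -6*x^4 + 9*x^3 + 4*x^2 - 5*x - 2.
∫_{-1}^{1} of each monomial x^k gives [2/(k+1) if k even, 0 if k odd]. Integrating term-by-term (or equivalently evaluating the antiderivative F(x) = -6*x^5/5 + 9*x^4/4 + 4*x^3/3 - 5*x^2/2 - 2*x at the endpoints):
  F(1) − F(−1) = -127/60 − (97/60) = -56/15.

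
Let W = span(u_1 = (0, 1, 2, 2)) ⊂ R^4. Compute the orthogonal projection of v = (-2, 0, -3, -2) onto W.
proj_W(v) = (0, -10/9, -20/9, -20/9)

Set up U = [u_1 | ... | u_1] ∈ R^(4×1). The projector onto W = col(U) is P = U (U^T U)^(-1) U^T.
Compute U^T U =
  [9],
and U^T v = (-10).
Solve U^T U · c = U^T v for the coefficients: c = (-10/9). The projection is proj_W(v) = U c.
Check: (v - proj_W(v)) · u_1 = 0  (should be 0).
Result: proj_W(v) = (0, -10/9, -20/9, -20/9).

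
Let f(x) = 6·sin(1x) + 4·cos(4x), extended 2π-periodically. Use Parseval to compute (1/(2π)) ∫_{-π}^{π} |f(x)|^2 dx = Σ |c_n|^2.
Σ |c_n|^2 = 26

Expand |f|^2 and use orthogonality of {sin(nx), cos(mx)} on [-π, π]:
  ∫_{-π}^{π} sin(nx)^2 dx = π, ∫ cos(mx)^2 dx = π, and cross terms integrate to 0.
So ∫_{-π}^{π} f(x)^2 dx = 6^2 · π + 4^2 · π = (36 + 16)π.
Divide by 2π: (36 + 16)/2 = 26.
By Parseval, this equals Σ |c_n|^2.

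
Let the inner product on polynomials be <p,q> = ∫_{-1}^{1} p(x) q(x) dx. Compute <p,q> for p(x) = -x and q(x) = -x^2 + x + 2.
<p,q> = -2/3

Expand the product: p(x)·q(x) = x^3 - x^2 - 2*x.
∫_{-1}^{1} of each monomial x^k gives [2/(k+1) if k even, 0 if k odd]. Integrating term-by-term (or equivalently evaluating the antiderivative F(x) = x^4/4 - x^3/3 - x^2 at the endpoints):
  F(1) − F(−1) = -13/12 − (-5/12) = -2/3.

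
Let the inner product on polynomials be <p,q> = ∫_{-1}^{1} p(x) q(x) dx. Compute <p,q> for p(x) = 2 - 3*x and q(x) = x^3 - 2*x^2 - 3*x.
<p,q> = 32/15

Expand the product: p(x)·q(x) = -3*x^4 + 8*x^3 + 5*x^2 - 6*x.
∫_{-1}^{1} of each monomial x^k gives [2/(k+1) if k even, 0 if k odd]. Integrating term-by-term (or equivalently evaluating the antiderivative F(x) = -3*x^5/5 + 2*x^4 + 5*x^3/3 - 3*x^2 at the endpoints):
  F(1) − F(−1) = 1/15 − (-31/15) = 32/15.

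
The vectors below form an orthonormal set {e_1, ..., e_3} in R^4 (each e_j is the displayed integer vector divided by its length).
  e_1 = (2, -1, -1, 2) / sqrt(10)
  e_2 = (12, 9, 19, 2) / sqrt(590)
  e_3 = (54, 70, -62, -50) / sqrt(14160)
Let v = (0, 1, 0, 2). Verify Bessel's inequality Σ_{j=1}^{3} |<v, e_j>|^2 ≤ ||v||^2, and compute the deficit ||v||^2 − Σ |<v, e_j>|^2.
Σ |<v, e_j>|^2 = 5/4; ||v||^2 = 5; deficit = 15/4

Write each e_j = u_j / sqrt(<u_j, u_j>) where u_j is the displayed integer vector. Then <v, e_j> = <v, u_j> / sqrt(<u_j, u_j>), so |<v, e_j>|^2 = <v, u_j>^2 / <u_j, u_j>.
Coefficients: <v, e_1> = 3/sqrt(10), <v, e_2> = 13/sqrt(590), <v, e_3> = -30/sqrt(14160).
Square and sum: Σ |<v, e_j>|^2 = 5/4.
Compute ||v||^2 = v·v = 5.
Deficit = 5 − 5/4 = 15/4 ≥ 0, confirming Bessel's inequality. (The deficit equals ||v − Σ <v,e_j> e_j||^2, the squared distance from v to span{e_j}.)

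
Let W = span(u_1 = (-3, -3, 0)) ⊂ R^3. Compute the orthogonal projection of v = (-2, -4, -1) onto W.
proj_W(v) = (-3, -3, 0)

Set up U = [u_1 | ... | u_1] ∈ R^(3×1). The projector onto W = col(U) is P = U (U^T U)^(-1) U^T.
Compute U^T U =
  [18],
and U^T v = (18).
Solve U^T U · c = U^T v for the coefficients: c = (1). The projection is proj_W(v) = U c.
Check: (v - proj_W(v)) · u_1 = 0  (should be 0).
Result: proj_W(v) = (-3, -3, 0).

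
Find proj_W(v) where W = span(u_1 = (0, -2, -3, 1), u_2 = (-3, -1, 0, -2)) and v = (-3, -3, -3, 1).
proj_W(v) = (-15/7, -3, -24/7, -2/7)

Set up U = [u_1 | ... | u_2] ∈ R^(4×2). The projector onto W = col(U) is P = U (U^T U)^(-1) U^T.
Compute U^T U =
  [14, 0]
  [0, 14],
and U^T v = (16, 10).
Solve U^T U · c = U^T v for the coefficients: c = (8/7, 5/7). The projection is proj_W(v) = U c.
Check: (v - proj_W(v)) · u_1 = 0  (should be 0).
Check: (v - proj_W(v)) · u_2 = 0  (should be 0).
Result: proj_W(v) = (-15/7, -3, -24/7, -2/7).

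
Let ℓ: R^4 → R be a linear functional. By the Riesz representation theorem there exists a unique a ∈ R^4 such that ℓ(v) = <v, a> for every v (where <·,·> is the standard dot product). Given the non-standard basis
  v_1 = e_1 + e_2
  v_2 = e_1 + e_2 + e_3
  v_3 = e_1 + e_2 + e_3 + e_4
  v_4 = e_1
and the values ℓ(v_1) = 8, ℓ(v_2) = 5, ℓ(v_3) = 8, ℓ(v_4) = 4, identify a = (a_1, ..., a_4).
a = (4, 4, -3, 3)

Write a = (a_1, ..., a_4) in the standard basis. For each basis vector v_i, ℓ(v_i) = <v_i, a> is a linear equation in the a_j's. Collect the n equations into a matrix system V a = ℓ, where row i of V is v_i (expressed in the standard basis). Since V is invertible (lower-triangular with 1s on the diagonal, up to permutation), solve by back-substitution:
  V =
[[1, 1, 0, 0],
 [1, 1, 1, 0],
 [1, 1, 1, 1],
 [1, 0, 0, 0]]
  V a = (8, 5, 8, 4)
Solving gives a = (4, 4, -3, 3).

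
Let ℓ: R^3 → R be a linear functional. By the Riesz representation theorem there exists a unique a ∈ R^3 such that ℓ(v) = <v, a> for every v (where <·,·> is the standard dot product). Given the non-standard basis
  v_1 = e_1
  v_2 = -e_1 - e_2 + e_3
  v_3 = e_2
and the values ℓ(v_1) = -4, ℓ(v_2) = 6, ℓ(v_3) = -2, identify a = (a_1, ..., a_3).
a = (-4, -2, 0)

Write a = (a_1, ..., a_3) in the standard basis. For each basis vector v_i, ℓ(v_i) = <v_i, a> is a linear equation in the a_j's. Collect the n equations into a matrix system V a = ℓ, where row i of V is v_i (expressed in the standard basis). Since V is invertible (lower-triangular with 1s on the diagonal, up to permutation), solve by back-substitution:
  V =
[[1, 0, 0],
 [-1, -1, 1],
 [0, 1, 0]]
  V a = (-4, 6, -2)
Solving gives a = (-4, -2, 0).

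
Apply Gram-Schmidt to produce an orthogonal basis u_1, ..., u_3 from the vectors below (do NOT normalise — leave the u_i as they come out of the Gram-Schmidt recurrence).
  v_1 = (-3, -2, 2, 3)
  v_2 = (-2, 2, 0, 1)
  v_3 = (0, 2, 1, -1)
Orthogonal basis:
  u_1 = (-3, -2, 2, 3)
  u_2 = (-37/26, 31/13, -5/13, 11/26)
  u_3 = (26/209, 92/209, 329/209, -12/19)

Apply the Gram-Schmidt recurrence
  u_1 = v_1
  u_i = v_i − Σ_{j<i} ((v_i · u_j) / (u_j · u_j)) · u_j.

Step by step this gives:
  u_1 = (-3, -2, 2, 3)
  u_2 = (-37/26, 31/13, -5/13, 11/26)
  u_3 = (26/209, 92/209, 329/209, -12/19)

Orthogonality check:
  u_2 · u_1 = 0 (should be 0)
  u_3 · u_1 = 0 (should be 0)
  u_3 · u_2 = 0 (should be 0)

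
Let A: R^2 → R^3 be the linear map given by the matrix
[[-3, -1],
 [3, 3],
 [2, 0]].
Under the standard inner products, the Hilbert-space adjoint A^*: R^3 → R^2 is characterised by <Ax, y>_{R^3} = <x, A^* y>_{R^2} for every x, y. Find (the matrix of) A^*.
A^* = A^T =
[[-3, 3, 2],
 [-1, 3, 0]]

For real matrices with standard dot products, the defining identity <Ax, y> = <x, A^* y> gives (Ax)^T y = x^T (A^*) y, i.e. x^T A^T y = x^T (A^*) y. Since this holds for all x, y, we must have A^* = A^T. Therefore
A^* =
[[-3, 3, 2],
 [-1, 3, 0]].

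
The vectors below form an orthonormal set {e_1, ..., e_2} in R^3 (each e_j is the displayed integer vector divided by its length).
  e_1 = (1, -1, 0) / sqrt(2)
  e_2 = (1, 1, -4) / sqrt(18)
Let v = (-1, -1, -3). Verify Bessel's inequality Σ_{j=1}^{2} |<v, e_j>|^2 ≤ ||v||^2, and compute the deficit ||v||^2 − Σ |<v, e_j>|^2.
Σ |<v, e_j>|^2 = 50/9; ||v||^2 = 11; deficit = 49/9

Write each e_j = u_j / sqrt(<u_j, u_j>) where u_j is the displayed integer vector. Then <v, e_j> = <v, u_j> / sqrt(<u_j, u_j>), so |<v, e_j>|^2 = <v, u_j>^2 / <u_j, u_j>.
Coefficients: <v, e_1> = 0/sqrt(2), <v, e_2> = 10/sqrt(18).
Square and sum: Σ |<v, e_j>|^2 = 50/9.
Compute ||v||^2 = v·v = 11.
Deficit = 11 − 50/9 = 49/9 ≥ 0, confirming Bessel's inequality. (The deficit equals ||v − Σ <v,e_j> e_j||^2, the squared distance from v to span{e_j}.)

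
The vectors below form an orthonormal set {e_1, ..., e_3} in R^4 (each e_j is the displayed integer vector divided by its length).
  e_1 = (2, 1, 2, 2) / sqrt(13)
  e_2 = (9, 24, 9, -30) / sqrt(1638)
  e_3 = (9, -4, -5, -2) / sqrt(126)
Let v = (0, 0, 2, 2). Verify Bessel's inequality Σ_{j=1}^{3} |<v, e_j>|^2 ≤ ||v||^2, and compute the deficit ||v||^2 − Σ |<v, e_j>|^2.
Σ |<v, e_j>|^2 = 68/9; ||v||^2 = 8; deficit = 4/9

Write each e_j = u_j / sqrt(<u_j, u_j>) where u_j is the displayed integer vector. Then <v, e_j> = <v, u_j> / sqrt(<u_j, u_j>), so |<v, e_j>|^2 = <v, u_j>^2 / <u_j, u_j>.
Coefficients: <v, e_1> = 8/sqrt(13), <v, e_2> = -42/sqrt(1638), <v, e_3> = -14/sqrt(126).
Square and sum: Σ |<v, e_j>|^2 = 68/9.
Compute ||v||^2 = v·v = 8.
Deficit = 8 − 68/9 = 4/9 ≥ 0, confirming Bessel's inequality. (The deficit equals ||v − Σ <v,e_j> e_j||^2, the squared distance from v to span{e_j}.)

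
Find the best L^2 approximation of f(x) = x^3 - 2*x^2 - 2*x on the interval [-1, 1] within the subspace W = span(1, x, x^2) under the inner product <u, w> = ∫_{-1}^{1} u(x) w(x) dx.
g(x) = -2*x^2 - 7*x/5

The best approximation g ∈ W is the orthogonal projection of f onto W. Writing g = a_0 + a_1 x + a_2 x^2, the coefficients solve the normal equations G · a = b where
  G_{ij} = <φ_i, φ_j> and b_i = <f, φ_i>, with φ_0 = 1, φ_1 = x, φ_2 = x^2.
G =
  [2, 0, 2/3]
  [0, 2/3, 0]
  [2/3, 0, 2/5],
b = (-4/3, -14/15, -4/5).
Solving gives a_0 = 0, a_1 = -7/5, a_2 = -2, so
  g(x) = -2*x^2 - 7*x/5.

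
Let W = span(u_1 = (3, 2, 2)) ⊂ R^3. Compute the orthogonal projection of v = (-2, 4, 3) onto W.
proj_W(v) = (24/17, 16/17, 16/17)

Set up U = [u_1 | ... | u_1] ∈ R^(3×1). The projector onto W = col(U) is P = U (U^T U)^(-1) U^T.
Compute U^T U =
  [17],
and U^T v = (8).
Solve U^T U · c = U^T v for the coefficients: c = (8/17). The projection is proj_W(v) = U c.
Check: (v - proj_W(v)) · u_1 = 0  (should be 0).
Result: proj_W(v) = (24/17, 16/17, 16/17).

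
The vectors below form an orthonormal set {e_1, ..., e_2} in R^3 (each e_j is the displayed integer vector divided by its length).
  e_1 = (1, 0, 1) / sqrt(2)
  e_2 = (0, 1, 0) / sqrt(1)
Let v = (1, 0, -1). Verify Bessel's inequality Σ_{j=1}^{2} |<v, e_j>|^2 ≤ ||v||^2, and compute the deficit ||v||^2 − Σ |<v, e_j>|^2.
Σ |<v, e_j>|^2 = 0; ||v||^2 = 2; deficit = 2

Write each e_j = u_j / sqrt(<u_j, u_j>) where u_j is the displayed integer vector. Then <v, e_j> = <v, u_j> / sqrt(<u_j, u_j>), so |<v, e_j>|^2 = <v, u_j>^2 / <u_j, u_j>.
Coefficients: <v, e_1> = 0/sqrt(2), <v, e_2> = 0/sqrt(1).
Square and sum: Σ |<v, e_j>|^2 = 0.
Compute ||v||^2 = v·v = 2.
Deficit = 2 − 0 = 2 ≥ 0, confirming Bessel's inequality. (The deficit equals ||v − Σ <v,e_j> e_j||^2, the squared distance from v to span{e_j}.)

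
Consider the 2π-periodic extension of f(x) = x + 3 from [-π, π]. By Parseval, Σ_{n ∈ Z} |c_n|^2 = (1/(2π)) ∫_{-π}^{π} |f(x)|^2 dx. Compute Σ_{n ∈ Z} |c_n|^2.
Σ |c_n|^2 = π^2/3 + 9

Expand and integrate term by term over [-π, π]:
  ∫ (x)^2 dx = 1·(2π^3/3); ∫ 2·1·(3)·x dx = 0 (odd integrand); ∫ 3^2 dx = 9·2π.
So (1/(2π)) ∫_{-π}^{π} (x + 3)^2 dx = 1π^2/3 + 9 = π^2/3 + 9.
Parseval ⇒ Σ |c_n|^2 = π^2/3 + 9.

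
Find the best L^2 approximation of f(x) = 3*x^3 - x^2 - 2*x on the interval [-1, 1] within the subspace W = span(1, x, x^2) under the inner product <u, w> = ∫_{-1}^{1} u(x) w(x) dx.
g(x) = -x^2 - x/5

The best approximation g ∈ W is the orthogonal projection of f onto W. Writing g = a_0 + a_1 x + a_2 x^2, the coefficients solve the normal equations G · a = b where
  G_{ij} = <φ_i, φ_j> and b_i = <f, φ_i>, with φ_0 = 1, φ_1 = x, φ_2 = x^2.
G =
  [2, 0, 2/3]
  [0, 2/3, 0]
  [2/3, 0, 2/5],
b = (-2/3, -2/15, -2/5).
Solving gives a_0 = 0, a_1 = -1/5, a_2 = -1, so
  g(x) = -x^2 - x/5.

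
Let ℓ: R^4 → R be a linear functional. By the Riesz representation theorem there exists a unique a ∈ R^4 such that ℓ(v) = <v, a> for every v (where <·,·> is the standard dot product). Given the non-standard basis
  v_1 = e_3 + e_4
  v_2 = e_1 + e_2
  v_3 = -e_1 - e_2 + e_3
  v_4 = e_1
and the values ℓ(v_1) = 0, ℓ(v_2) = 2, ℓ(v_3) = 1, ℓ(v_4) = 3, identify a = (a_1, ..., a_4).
a = (3, -1, 3, -3)

Write a = (a_1, ..., a_4) in the standard basis. For each basis vector v_i, ℓ(v_i) = <v_i, a> is a linear equation in the a_j's. Collect the n equations into a matrix system V a = ℓ, where row i of V is v_i (expressed in the standard basis). Since V is invertible (lower-triangular with 1s on the diagonal, up to permutation), solve by back-substitution:
  V =
[[0, 0, 1, 1],
 [1, 1, 0, 0],
 [-1, -1, 1, 0],
 [1, 0, 0, 0]]
  V a = (0, 2, 1, 3)
Solving gives a = (3, -1, 3, -3).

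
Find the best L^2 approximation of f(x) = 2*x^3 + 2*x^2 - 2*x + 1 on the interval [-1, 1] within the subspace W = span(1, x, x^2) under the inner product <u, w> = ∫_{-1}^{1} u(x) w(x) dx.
g(x) = 2*x^2 - 4*x/5 + 1

The best approximation g ∈ W is the orthogonal projection of f onto W. Writing g = a_0 + a_1 x + a_2 x^2, the coefficients solve the normal equations G · a = b where
  G_{ij} = <φ_i, φ_j> and b_i = <f, φ_i>, with φ_0 = 1, φ_1 = x, φ_2 = x^2.
G =
  [2, 0, 2/3]
  [0, 2/3, 0]
  [2/3, 0, 2/5],
b = (10/3, -8/15, 22/15).
Solving gives a_0 = 1, a_1 = -4/5, a_2 = 2, so
  g(x) = 2*x^2 - 4*x/5 + 1.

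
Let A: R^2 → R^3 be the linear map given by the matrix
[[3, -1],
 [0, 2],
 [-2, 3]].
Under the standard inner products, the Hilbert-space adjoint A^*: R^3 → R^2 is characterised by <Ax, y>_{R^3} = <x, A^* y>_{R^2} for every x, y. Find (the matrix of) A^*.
A^* = A^T =
[[3, 0, -2],
 [-1, 2, 3]]

For real matrices with standard dot products, the defining identity <Ax, y> = <x, A^* y> gives (Ax)^T y = x^T (A^*) y, i.e. x^T A^T y = x^T (A^*) y. Since this holds for all x, y, we must have A^* = A^T. Therefore
A^* =
[[3, 0, -2],
 [-1, 2, 3]].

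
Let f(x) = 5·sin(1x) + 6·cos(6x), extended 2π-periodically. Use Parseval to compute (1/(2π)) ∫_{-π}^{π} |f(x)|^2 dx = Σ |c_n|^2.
Σ |c_n|^2 = 61/2

Expand |f|^2 and use orthogonality of {sin(nx), cos(mx)} on [-π, π]:
  ∫_{-π}^{π} sin(nx)^2 dx = π, ∫ cos(mx)^2 dx = π, and cross terms integrate to 0.
So ∫_{-π}^{π} f(x)^2 dx = 5^2 · π + 6^2 · π = (25 + 36)π.
Divide by 2π: (25 + 36)/2 = 61/2.
By Parseval, this equals Σ |c_n|^2.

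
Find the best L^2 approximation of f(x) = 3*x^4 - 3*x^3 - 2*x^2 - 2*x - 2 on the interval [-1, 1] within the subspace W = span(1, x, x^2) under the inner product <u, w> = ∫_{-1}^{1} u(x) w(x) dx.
g(x) = 4*x^2/7 - 19*x/5 - 79/35

The best approximation g ∈ W is the orthogonal projection of f onto W. Writing g = a_0 + a_1 x + a_2 x^2, the coefficients solve the normal equations G · a = b where
  G_{ij} = <φ_i, φ_j> and b_i = <f, φ_i>, with φ_0 = 1, φ_1 = x, φ_2 = x^2.
G =
  [2, 0, 2/3]
  [0, 2/3, 0]
  [2/3, 0, 2/5],
b = (-62/15, -38/15, -134/105).
Solving gives a_0 = -79/35, a_1 = -19/5, a_2 = 4/7, so
  g(x) = 4*x^2/7 - 19*x/5 - 79/35.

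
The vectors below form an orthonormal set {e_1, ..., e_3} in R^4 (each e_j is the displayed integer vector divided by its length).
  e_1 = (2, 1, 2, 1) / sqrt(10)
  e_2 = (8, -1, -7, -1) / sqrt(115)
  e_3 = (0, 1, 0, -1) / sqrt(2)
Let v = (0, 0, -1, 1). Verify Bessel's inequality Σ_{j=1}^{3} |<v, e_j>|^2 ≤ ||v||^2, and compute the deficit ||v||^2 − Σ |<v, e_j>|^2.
Σ |<v, e_j>|^2 = 21/23; ||v||^2 = 2; deficit = 25/23

Write each e_j = u_j / sqrt(<u_j, u_j>) where u_j is the displayed integer vector. Then <v, e_j> = <v, u_j> / sqrt(<u_j, u_j>), so |<v, e_j>|^2 = <v, u_j>^2 / <u_j, u_j>.
Coefficients: <v, e_1> = -1/sqrt(10), <v, e_2> = 6/sqrt(115), <v, e_3> = -1/sqrt(2).
Square and sum: Σ |<v, e_j>|^2 = 21/23.
Compute ||v||^2 = v·v = 2.
Deficit = 2 − 21/23 = 25/23 ≥ 0, confirming Bessel's inequality. (The deficit equals ||v − Σ <v,e_j> e_j||^2, the squared distance from v to span{e_j}.)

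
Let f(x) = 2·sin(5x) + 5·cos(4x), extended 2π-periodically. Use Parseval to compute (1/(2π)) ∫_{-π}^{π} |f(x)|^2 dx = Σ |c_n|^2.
Σ |c_n|^2 = 29/2

Expand |f|^2 and use orthogonality of {sin(nx), cos(mx)} on [-π, π]:
  ∫_{-π}^{π} sin(nx)^2 dx = π, ∫ cos(mx)^2 dx = π, and cross terms integrate to 0.
So ∫_{-π}^{π} f(x)^2 dx = 2^2 · π + 5^2 · π = (4 + 25)π.
Divide by 2π: (4 + 25)/2 = 29/2.
By Parseval, this equals Σ |c_n|^2.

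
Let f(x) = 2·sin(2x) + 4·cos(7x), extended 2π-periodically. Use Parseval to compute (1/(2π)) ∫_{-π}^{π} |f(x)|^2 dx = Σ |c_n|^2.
Σ |c_n|^2 = 10

Expand |f|^2 and use orthogonality of {sin(nx), cos(mx)} on [-π, π]:
  ∫_{-π}^{π} sin(nx)^2 dx = π, ∫ cos(mx)^2 dx = π, and cross terms integrate to 0.
So ∫_{-π}^{π} f(x)^2 dx = 2^2 · π + 4^2 · π = (4 + 16)π.
Divide by 2π: (4 + 16)/2 = 10.
By Parseval, this equals Σ |c_n|^2.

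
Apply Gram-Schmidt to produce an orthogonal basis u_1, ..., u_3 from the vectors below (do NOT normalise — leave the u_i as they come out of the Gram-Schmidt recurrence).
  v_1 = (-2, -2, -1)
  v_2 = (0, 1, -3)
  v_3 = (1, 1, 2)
Orthogonal basis:
  u_1 = (-2, -2, -1)
  u_2 = (2/9, 11/9, -26/9)
  u_3 = (-21/89, 18/89, 6/89)

Apply the Gram-Schmidt recurrence
  u_1 = v_1
  u_i = v_i − Σ_{j<i} ((v_i · u_j) / (u_j · u_j)) · u_j.

Step by step this gives:
  u_1 = (-2, -2, -1)
  u_2 = (2/9, 11/9, -26/9)
  u_3 = (-21/89, 18/89, 6/89)

Orthogonality check:
  u_2 · u_1 = 0 (should be 0)
  u_3 · u_1 = 0 (should be 0)
  u_3 · u_2 = 0 (should be 0)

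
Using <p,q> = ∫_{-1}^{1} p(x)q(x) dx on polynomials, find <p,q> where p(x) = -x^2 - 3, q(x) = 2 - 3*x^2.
<p,q> = -92/15

Expand the product: p(x)·q(x) = 3*x^4 + 7*x^2 - 6.
∫_{-1}^{1} of each monomial x^k gives [2/(k+1) if k even, 0 if k odd]. Integrating term-by-term (or equivalently evaluating the antiderivative F(x) = 3*x^5/5 + 7*x^3/3 - 6*x at the endpoints):
  F(1) − F(−1) = -46/15 − (46/15) = -92/15.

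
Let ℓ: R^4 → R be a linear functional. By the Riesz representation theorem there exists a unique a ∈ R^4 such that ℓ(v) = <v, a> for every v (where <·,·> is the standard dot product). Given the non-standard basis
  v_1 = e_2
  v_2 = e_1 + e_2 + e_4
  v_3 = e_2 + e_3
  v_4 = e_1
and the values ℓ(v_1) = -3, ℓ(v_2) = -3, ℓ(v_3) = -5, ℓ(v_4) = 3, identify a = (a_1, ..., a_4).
a = (3, -3, -2, -3)

Write a = (a_1, ..., a_4) in the standard basis. For each basis vector v_i, ℓ(v_i) = <v_i, a> is a linear equation in the a_j's. Collect the n equations into a matrix system V a = ℓ, where row i of V is v_i (expressed in the standard basis). Since V is invertible (lower-triangular with 1s on the diagonal, up to permutation), solve by back-substitution:
  V =
[[0, 1, 0, 0],
 [1, 1, 0, 1],
 [0, 1, 1, 0],
 [1, 0, 0, 0]]
  V a = (-3, -3, -5, 3)
Solving gives a = (3, -3, -2, -3).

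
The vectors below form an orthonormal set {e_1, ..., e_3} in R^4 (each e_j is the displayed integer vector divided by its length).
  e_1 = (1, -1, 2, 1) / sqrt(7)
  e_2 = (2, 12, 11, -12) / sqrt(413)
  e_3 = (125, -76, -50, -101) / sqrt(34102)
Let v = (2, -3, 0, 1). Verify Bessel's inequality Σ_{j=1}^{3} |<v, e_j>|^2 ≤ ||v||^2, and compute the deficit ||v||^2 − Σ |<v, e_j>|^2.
Σ |<v, e_j>|^2 = 8091/578; ||v||^2 = 14; deficit = 1/578

Write each e_j = u_j / sqrt(<u_j, u_j>) where u_j is the displayed integer vector. Then <v, e_j> = <v, u_j> / sqrt(<u_j, u_j>), so |<v, e_j>|^2 = <v, u_j>^2 / <u_j, u_j>.
Coefficients: <v, e_1> = 6/sqrt(7), <v, e_2> = -44/sqrt(413), <v, e_3> = 377/sqrt(34102).
Square and sum: Σ |<v, e_j>|^2 = 8091/578.
Compute ||v||^2 = v·v = 14.
Deficit = 14 − 8091/578 = 1/578 ≥ 0, confirming Bessel's inequality. (The deficit equals ||v − Σ <v,e_j> e_j||^2, the squared distance from v to span{e_j}.)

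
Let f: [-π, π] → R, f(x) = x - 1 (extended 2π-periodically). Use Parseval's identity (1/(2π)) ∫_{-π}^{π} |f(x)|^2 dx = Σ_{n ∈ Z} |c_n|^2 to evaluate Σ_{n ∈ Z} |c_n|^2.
Σ |c_n|^2 = π^2/3 + 1

Expand and integrate term by term over [-π, π]:
  ∫ (x)^2 dx = 1·(2π^3/3); ∫ 2·1·(-1)·x dx = 0 (odd integrand); ∫ (-1)^2 dx = 1·2π.
So (1/(2π)) ∫_{-π}^{π} (x - 1)^2 dx = 1π^2/3 + 1 = π^2/3 + 1.
Parseval ⇒ Σ |c_n|^2 = π^2/3 + 1.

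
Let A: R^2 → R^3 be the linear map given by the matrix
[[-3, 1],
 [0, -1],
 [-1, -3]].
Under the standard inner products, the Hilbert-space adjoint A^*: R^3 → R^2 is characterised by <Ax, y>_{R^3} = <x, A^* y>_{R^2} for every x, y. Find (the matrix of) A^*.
A^* = A^T =
[[-3, 0, -1],
 [1, -1, -3]]

For real matrices with standard dot products, the defining identity <Ax, y> = <x, A^* y> gives (Ax)^T y = x^T (A^*) y, i.e. x^T A^T y = x^T (A^*) y. Since this holds for all x, y, we must have A^* = A^T. Therefore
A^* =
[[-3, 0, -1],
 [1, -1, -3]].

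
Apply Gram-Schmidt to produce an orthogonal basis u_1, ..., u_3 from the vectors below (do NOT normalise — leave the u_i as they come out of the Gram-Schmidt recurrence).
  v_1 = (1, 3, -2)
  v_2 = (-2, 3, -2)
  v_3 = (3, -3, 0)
Orthogonal basis:
  u_1 = (1, 3, -2)
  u_2 = (-39/14, 9/14, -3/7)
  u_3 = (0, -12/13, -18/13)

Apply the Gram-Schmidt recurrence
  u_1 = v_1
  u_i = v_i − Σ_{j<i} ((v_i · u_j) / (u_j · u_j)) · u_j.

Step by step this gives:
  u_1 = (1, 3, -2)
  u_2 = (-39/14, 9/14, -3/7)
  u_3 = (0, -12/13, -18/13)

Orthogonality check:
  u_2 · u_1 = 0 (should be 0)
  u_3 · u_1 = 0 (should be 0)
  u_3 · u_2 = 0 (should be 0)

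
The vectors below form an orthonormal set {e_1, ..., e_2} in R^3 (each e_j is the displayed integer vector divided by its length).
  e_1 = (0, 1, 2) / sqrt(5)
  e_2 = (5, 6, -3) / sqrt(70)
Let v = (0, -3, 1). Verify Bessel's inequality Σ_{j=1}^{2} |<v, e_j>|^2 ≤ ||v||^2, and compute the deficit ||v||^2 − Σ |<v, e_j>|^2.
Σ |<v, e_j>|^2 = 13/2; ||v||^2 = 10; deficit = 7/2

Write each e_j = u_j / sqrt(<u_j, u_j>) where u_j is the displayed integer vector. Then <v, e_j> = <v, u_j> / sqrt(<u_j, u_j>), so |<v, e_j>|^2 = <v, u_j>^2 / <u_j, u_j>.
Coefficients: <v, e_1> = -1/sqrt(5), <v, e_2> = -21/sqrt(70).
Square and sum: Σ |<v, e_j>|^2 = 13/2.
Compute ||v||^2 = v·v = 10.
Deficit = 10 − 13/2 = 7/2 ≥ 0, confirming Bessel's inequality. (The deficit equals ||v − Σ <v,e_j> e_j||^2, the squared distance from v to span{e_j}.)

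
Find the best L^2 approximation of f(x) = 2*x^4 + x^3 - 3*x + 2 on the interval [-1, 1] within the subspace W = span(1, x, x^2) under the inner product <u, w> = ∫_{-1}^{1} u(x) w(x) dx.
g(x) = 12*x^2/7 - 12*x/5 + 64/35

The best approximation g ∈ W is the orthogonal projection of f onto W. Writing g = a_0 + a_1 x + a_2 x^2, the coefficients solve the normal equations G · a = b where
  G_{ij} = <φ_i, φ_j> and b_i = <f, φ_i>, with φ_0 = 1, φ_1 = x, φ_2 = x^2.
G =
  [2, 0, 2/3]
  [0, 2/3, 0]
  [2/3, 0, 2/5],
b = (24/5, -8/5, 40/21).
Solving gives a_0 = 64/35, a_1 = -12/5, a_2 = 12/7, so
  g(x) = 12*x^2/7 - 12*x/5 + 64/35.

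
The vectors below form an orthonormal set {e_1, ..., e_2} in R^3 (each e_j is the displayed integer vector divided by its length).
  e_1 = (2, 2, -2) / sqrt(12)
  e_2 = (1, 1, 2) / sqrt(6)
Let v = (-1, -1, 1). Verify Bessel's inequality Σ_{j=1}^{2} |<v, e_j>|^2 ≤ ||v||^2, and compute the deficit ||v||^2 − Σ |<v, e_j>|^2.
Σ |<v, e_j>|^2 = 3; ||v||^2 = 3; deficit = 0

Write each e_j = u_j / sqrt(<u_j, u_j>) where u_j is the displayed integer vector. Then <v, e_j> = <v, u_j> / sqrt(<u_j, u_j>), so |<v, e_j>|^2 = <v, u_j>^2 / <u_j, u_j>.
Coefficients: <v, e_1> = -6/sqrt(12), <v, e_2> = 0/sqrt(6).
Square and sum: Σ |<v, e_j>|^2 = 3.
Compute ||v||^2 = v·v = 3.
Deficit = 3 − 3 = 0 ≥ 0, confirming Bessel's inequality. (The deficit equals ||v − Σ <v,e_j> e_j||^2, the squared distance from v to span{e_j}.)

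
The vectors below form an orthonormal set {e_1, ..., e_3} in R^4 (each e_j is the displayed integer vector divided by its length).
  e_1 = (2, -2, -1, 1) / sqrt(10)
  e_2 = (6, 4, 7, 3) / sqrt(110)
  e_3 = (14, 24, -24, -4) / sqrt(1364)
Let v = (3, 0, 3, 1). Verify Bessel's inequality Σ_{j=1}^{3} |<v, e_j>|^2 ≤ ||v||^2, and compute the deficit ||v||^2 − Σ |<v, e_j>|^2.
Σ |<v, e_j>|^2 = 573/31; ||v||^2 = 19; deficit = 16/31

Write each e_j = u_j / sqrt(<u_j, u_j>) where u_j is the displayed integer vector. Then <v, e_j> = <v, u_j> / sqrt(<u_j, u_j>), so |<v, e_j>|^2 = <v, u_j>^2 / <u_j, u_j>.
Coefficients: <v, e_1> = 4/sqrt(10), <v, e_2> = 42/sqrt(110), <v, e_3> = -34/sqrt(1364).
Square and sum: Σ |<v, e_j>|^2 = 573/31.
Compute ||v||^2 = v·v = 19.
Deficit = 19 − 573/31 = 16/31 ≥ 0, confirming Bessel's inequality. (The deficit equals ||v − Σ <v,e_j> e_j||^2, the squared distance from v to span{e_j}.)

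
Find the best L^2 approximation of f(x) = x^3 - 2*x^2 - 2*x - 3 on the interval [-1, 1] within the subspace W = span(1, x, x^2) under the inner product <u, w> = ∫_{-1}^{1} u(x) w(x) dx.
g(x) = -2*x^2 - 7*x/5 - 3

The best approximation g ∈ W is the orthogonal projection of f onto W. Writing g = a_0 + a_1 x + a_2 x^2, the coefficients solve the normal equations G · a = b where
  G_{ij} = <φ_i, φ_j> and b_i = <f, φ_i>, with φ_0 = 1, φ_1 = x, φ_2 = x^2.
G =
  [2, 0, 2/3]
  [0, 2/3, 0]
  [2/3, 0, 2/5],
b = (-22/3, -14/15, -14/5).
Solving gives a_0 = -3, a_1 = -7/5, a_2 = -2, so
  g(x) = -2*x^2 - 7*x/5 - 3.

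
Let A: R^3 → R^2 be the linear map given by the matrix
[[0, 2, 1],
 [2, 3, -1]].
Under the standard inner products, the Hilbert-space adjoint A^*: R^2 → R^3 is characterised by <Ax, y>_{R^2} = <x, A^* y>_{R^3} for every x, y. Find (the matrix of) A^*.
A^* = A^T =
[[0, 2],
 [2, 3],
 [1, -1]]

For real matrices with standard dot products, the defining identity <Ax, y> = <x, A^* y> gives (Ax)^T y = x^T (A^*) y, i.e. x^T A^T y = x^T (A^*) y. Since this holds for all x, y, we must have A^* = A^T. Therefore
A^* =
[[0, 2],
 [2, 3],
 [1, -1]].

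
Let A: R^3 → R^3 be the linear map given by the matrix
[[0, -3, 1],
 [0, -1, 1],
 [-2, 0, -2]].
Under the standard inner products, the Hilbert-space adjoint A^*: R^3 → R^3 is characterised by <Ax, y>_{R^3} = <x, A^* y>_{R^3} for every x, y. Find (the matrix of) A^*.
A^* = A^T =
[[0, 0, -2],
 [-3, -1, 0],
 [1, 1, -2]]

For real matrices with standard dot products, the defining identity <Ax, y> = <x, A^* y> gives (Ax)^T y = x^T (A^*) y, i.e. x^T A^T y = x^T (A^*) y. Since this holds for all x, y, we must have A^* = A^T. Therefore
A^* =
[[0, 0, -2],
 [-3, -1, 0],
 [1, 1, -2]].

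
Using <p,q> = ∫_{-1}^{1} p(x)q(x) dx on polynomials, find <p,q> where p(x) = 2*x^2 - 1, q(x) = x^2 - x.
<p,q> = 2/15

Expand the product: p(x)·q(x) = 2*x^4 - 2*x^3 - x^2 + x.
∫_{-1}^{1} of each monomial x^k gives [2/(k+1) if k even, 0 if k odd]. Integrating term-by-term (or equivalently evaluating the antiderivative F(x) = 2*x^5/5 - x^4/2 - x^3/3 + x^2/2 at the endpoints):
  F(1) − F(−1) = 1/15 − (-1/15) = 2/15.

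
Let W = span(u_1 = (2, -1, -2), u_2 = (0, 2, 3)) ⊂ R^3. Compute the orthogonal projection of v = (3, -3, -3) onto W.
proj_W(v) = (150/53, -105/53, -195/53)

Set up U = [u_1 | ... | u_2] ∈ R^(3×2). The projector onto W = col(U) is P = U (U^T U)^(-1) U^T.
Compute U^T U =
  [9, -8]
  [-8, 13],
and U^T v = (15, -15).
Solve U^T U · c = U^T v for the coefficients: c = (75/53, -15/53). The projection is proj_W(v) = U c.
Check: (v - proj_W(v)) · u_1 = 0  (should be 0).
Check: (v - proj_W(v)) · u_2 = 0  (should be 0).
Result: proj_W(v) = (150/53, -105/53, -195/53).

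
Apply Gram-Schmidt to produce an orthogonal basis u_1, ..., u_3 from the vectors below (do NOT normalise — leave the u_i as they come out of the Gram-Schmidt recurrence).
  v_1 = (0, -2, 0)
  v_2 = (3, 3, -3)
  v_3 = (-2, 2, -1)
Orthogonal basis:
  u_1 = (0, -2, 0)
  u_2 = (3, 0, -3)
  u_3 = (-3/2, 0, -3/2)

Apply the Gram-Schmidt recurrence
  u_1 = v_1
  u_i = v_i − Σ_{j<i} ((v_i · u_j) / (u_j · u_j)) · u_j.

Step by step this gives:
  u_1 = (0, -2, 0)
  u_2 = (3, 0, -3)
  u_3 = (-3/2, 0, -3/2)

Orthogonality check:
  u_2 · u_1 = 0 (should be 0)
  u_3 · u_1 = 0 (should be 0)
  u_3 · u_2 = 0 (should be 0)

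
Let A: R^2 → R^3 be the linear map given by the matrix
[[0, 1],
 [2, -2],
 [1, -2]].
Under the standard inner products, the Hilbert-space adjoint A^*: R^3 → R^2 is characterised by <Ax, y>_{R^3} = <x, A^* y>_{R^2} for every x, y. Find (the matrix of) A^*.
A^* = A^T =
[[0, 2, 1],
 [1, -2, -2]]

For real matrices with standard dot products, the defining identity <Ax, y> = <x, A^* y> gives (Ax)^T y = x^T (A^*) y, i.e. x^T A^T y = x^T (A^*) y. Since this holds for all x, y, we must have A^* = A^T. Therefore
A^* =
[[0, 2, 1],
 [1, -2, -2]].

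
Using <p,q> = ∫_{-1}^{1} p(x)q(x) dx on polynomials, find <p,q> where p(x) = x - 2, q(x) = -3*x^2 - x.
<p,q> = 10/3

Expand the product: p(x)·q(x) = -3*x^3 + 5*x^2 + 2*x.
∫_{-1}^{1} of each monomial x^k gives [2/(k+1) if k even, 0 if k odd]. Integrating term-by-term (or equivalently evaluating the antiderivative F(x) = -3*x^4/4 + 5*x^3/3 + x^2 at the endpoints):
  F(1) − F(−1) = 23/12 − (-17/12) = 10/3.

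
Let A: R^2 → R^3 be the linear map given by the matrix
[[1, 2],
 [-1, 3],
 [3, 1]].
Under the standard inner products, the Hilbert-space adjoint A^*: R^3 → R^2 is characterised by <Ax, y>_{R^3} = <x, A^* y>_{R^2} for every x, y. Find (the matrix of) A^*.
A^* = A^T =
[[1, -1, 3],
 [2, 3, 1]]

For real matrices with standard dot products, the defining identity <Ax, y> = <x, A^* y> gives (Ax)^T y = x^T (A^*) y, i.e. x^T A^T y = x^T (A^*) y. Since this holds for all x, y, we must have A^* = A^T. Therefore
A^* =
[[1, -1, 3],
 [2, 3, 1]].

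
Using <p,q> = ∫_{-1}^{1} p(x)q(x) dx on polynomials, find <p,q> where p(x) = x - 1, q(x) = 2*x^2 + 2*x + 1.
<p,q> = -2

Expand the product: p(x)·q(x) = 2*x^3 - x - 1.
∫_{-1}^{1} of each monomial x^k gives [2/(k+1) if k even, 0 if k odd]. Integrating term-by-term (or equivalently evaluating the antiderivative F(x) = x^4/2 - x^2/2 - x at the endpoints):
  F(1) − F(−1) = -1 − (1) = -2.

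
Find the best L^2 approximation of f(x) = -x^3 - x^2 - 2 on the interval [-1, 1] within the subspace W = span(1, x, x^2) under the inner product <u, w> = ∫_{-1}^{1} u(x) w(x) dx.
g(x) = -x^2 - 3*x/5 - 2

The best approximation g ∈ W is the orthogonal projection of f onto W. Writing g = a_0 + a_1 x + a_2 x^2, the coefficients solve the normal equations G · a = b where
  G_{ij} = <φ_i, φ_j> and b_i = <f, φ_i>, with φ_0 = 1, φ_1 = x, φ_2 = x^2.
G =
  [2, 0, 2/3]
  [0, 2/3, 0]
  [2/3, 0, 2/5],
b = (-14/3, -2/5, -26/15).
Solving gives a_0 = -2, a_1 = -3/5, a_2 = -1, so
  g(x) = -x^2 - 3*x/5 - 2.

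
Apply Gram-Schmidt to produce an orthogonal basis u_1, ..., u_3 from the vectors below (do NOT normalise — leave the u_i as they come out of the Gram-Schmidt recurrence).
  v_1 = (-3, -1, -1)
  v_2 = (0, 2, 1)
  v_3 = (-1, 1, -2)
Orthogonal basis:
  u_1 = (-3, -1, -1)
  u_2 = (-9/11, 19/11, 8/11)
  u_3 = (7/23, 21/23, -42/23)

Apply the Gram-Schmidt recurrence
  u_1 = v_1
  u_i = v_i − Σ_{j<i} ((v_i · u_j) / (u_j · u_j)) · u_j.

Step by step this gives:
  u_1 = (-3, -1, -1)
  u_2 = (-9/11, 19/11, 8/11)
  u_3 = (7/23, 21/23, -42/23)

Orthogonality check:
  u_2 · u_1 = 0 (should be 0)
  u_3 · u_1 = 0 (should be 0)
  u_3 · u_2 = 0 (should be 0)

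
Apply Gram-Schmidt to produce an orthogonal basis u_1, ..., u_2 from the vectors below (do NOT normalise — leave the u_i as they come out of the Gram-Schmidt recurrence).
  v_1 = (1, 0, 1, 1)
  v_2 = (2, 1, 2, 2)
Orthogonal basis:
  u_1 = (1, 0, 1, 1)
  u_2 = (0, 1, 0, 0)

Apply the Gram-Schmidt recurrence
  u_1 = v_1
  u_i = v_i − Σ_{j<i} ((v_i · u_j) / (u_j · u_j)) · u_j.

Step by step this gives:
  u_1 = (1, 0, 1, 1)
  u_2 = (0, 1, 0, 0)

Orthogonality check:
  u_2 · u_1 = 0 (should be 0)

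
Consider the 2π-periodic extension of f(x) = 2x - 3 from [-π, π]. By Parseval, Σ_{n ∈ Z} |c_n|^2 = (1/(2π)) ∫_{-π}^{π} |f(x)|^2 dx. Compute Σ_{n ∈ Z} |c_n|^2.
Σ |c_n|^2 = 4π^2/3 + 9

Expand and integrate term by term over [-π, π]:
  ∫ (2x)^2 dx = 4·(2π^3/3); ∫ 2·2·(-3)·x dx = 0 (odd integrand); ∫ (-3)^2 dx = 9·2π.
So (1/(2π)) ∫_{-π}^{π} (2x - 3)^2 dx = 4π^2/3 + 9 = 4π^2/3 + 9.
Parseval ⇒ Σ |c_n|^2 = 4π^2/3 + 9.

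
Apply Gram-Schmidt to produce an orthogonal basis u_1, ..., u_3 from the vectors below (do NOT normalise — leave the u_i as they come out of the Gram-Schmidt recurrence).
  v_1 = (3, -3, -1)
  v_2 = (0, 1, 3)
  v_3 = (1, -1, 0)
Orthogonal basis:
  u_1 = (3, -3, -1)
  u_2 = (18/19, 1/19, 51/19)
  u_3 = (-4/77, -9/154, 3/154)

Apply the Gram-Schmidt recurrence
  u_1 = v_1
  u_i = v_i − Σ_{j<i} ((v_i · u_j) / (u_j · u_j)) · u_j.

Step by step this gives:
  u_1 = (3, -3, -1)
  u_2 = (18/19, 1/19, 51/19)
  u_3 = (-4/77, -9/154, 3/154)

Orthogonality check:
  u_2 · u_1 = 0 (should be 0)
  u_3 · u_1 = 0 (should be 0)
  u_3 · u_2 = 0 (should be 0)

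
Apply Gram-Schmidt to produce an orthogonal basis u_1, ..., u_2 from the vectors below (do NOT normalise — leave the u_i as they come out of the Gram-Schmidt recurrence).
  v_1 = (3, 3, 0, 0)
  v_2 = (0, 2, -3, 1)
Orthogonal basis:
  u_1 = (3, 3, 0, 0)
  u_2 = (-1, 1, -3, 1)

Apply the Gram-Schmidt recurrence
  u_1 = v_1
  u_i = v_i − Σ_{j<i} ((v_i · u_j) / (u_j · u_j)) · u_j.

Step by step this gives:
  u_1 = (3, 3, 0, 0)
  u_2 = (-1, 1, -3, 1)

Orthogonality check:
  u_2 · u_1 = 0 (should be 0)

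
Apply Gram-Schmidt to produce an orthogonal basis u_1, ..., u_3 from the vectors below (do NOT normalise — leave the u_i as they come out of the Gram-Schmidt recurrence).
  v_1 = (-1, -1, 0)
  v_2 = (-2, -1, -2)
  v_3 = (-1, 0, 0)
Orthogonal basis:
  u_1 = (-1, -1, 0)
  u_2 = (-1/2, 1/2, -2)
  u_3 = (-4/9, 4/9, 2/9)

Apply the Gram-Schmidt recurrence
  u_1 = v_1
  u_i = v_i − Σ_{j<i} ((v_i · u_j) / (u_j · u_j)) · u_j.

Step by step this gives:
  u_1 = (-1, -1, 0)
  u_2 = (-1/2, 1/2, -2)
  u_3 = (-4/9, 4/9, 2/9)

Orthogonality check:
  u_2 · u_1 = 0 (should be 0)
  u_3 · u_1 = 0 (should be 0)
  u_3 · u_2 = 0 (should be 0)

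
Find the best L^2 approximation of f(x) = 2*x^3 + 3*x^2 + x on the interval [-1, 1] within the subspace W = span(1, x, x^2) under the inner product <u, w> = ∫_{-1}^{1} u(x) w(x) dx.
g(x) = 3*x^2 + 11*x/5

The best approximation g ∈ W is the orthogonal projection of f onto W. Writing g = a_0 + a_1 x + a_2 x^2, the coefficients solve the normal equations G · a = b where
  G_{ij} = <φ_i, φ_j> and b_i = <f, φ_i>, with φ_0 = 1, φ_1 = x, φ_2 = x^2.
G =
  [2, 0, 2/3]
  [0, 2/3, 0]
  [2/3, 0, 2/5],
b = (2, 22/15, 6/5).
Solving gives a_0 = 0, a_1 = 11/5, a_2 = 3, so
  g(x) = 3*x^2 + 11*x/5.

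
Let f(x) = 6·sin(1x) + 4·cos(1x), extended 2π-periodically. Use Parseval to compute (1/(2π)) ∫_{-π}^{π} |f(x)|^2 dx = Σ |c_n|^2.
Σ |c_n|^2 = 26

Expand |f|^2 and use orthogonality of {sin(nx), cos(mx)} on [-π, π]:
  ∫_{-π}^{π} sin(nx)^2 dx = π, ∫ cos(mx)^2 dx = π, and cross terms integrate to 0.
So ∫_{-π}^{π} f(x)^2 dx = 6^2 · π + 4^2 · π = (36 + 16)π.
Divide by 2π: (36 + 16)/2 = 26.
By Parseval, this equals Σ |c_n|^2.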